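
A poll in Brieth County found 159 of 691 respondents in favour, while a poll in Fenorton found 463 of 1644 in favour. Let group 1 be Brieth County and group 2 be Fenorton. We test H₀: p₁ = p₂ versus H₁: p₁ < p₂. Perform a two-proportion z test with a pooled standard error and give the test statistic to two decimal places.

z = -2.57

p̂₁ = 159/691 = 0.2301, p̂₂ = 463/1644 = 0.2816.
Pooled p̂ = (159+463)/(691+1644) = 622/2335 = 0.2664.
SE = √(0.195422 × 0.00205545) = 0.0200.
z = (0.2301 − 0.2816)/0.0200 = -0.0515/0.0200 = -2.57.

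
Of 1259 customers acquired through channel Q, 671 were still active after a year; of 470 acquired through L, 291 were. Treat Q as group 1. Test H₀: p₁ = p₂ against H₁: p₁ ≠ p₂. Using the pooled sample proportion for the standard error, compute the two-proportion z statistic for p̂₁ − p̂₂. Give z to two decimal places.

p̂₁ = 671/1259 ≈ 0.53296, p̂₂ = 291/470 ≈ 0.61915.
Pooled p̂ = (671+291)/(1259+470) = 962/1729 = 0.55639.
SE = √(0.24682 × 0.00292194) = 0.02686.
z = (0.53296 − 0.61915)/0.02686 = -0.08619/0.02686 = -3.21.
p-value = 2·P(Z > 3.209) ≈ 0.0013.

z = -3.21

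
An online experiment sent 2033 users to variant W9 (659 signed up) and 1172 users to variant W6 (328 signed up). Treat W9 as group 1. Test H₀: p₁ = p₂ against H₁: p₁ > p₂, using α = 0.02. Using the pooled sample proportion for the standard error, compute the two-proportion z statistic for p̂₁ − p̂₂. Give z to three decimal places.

z = 2.616

p̂₁ = 659/2033 = 0.32415, p̂₂ = 328/1172 = 0.27986.
Pooled p̂ = (659+328)/(2033+1172) = 987/3205 = 0.30796.
SE = √(p̂(1−p̂)(1/n₁+1/n₂)) = √(0.30796·0.69204·0.00134513) = √(0.000286672) = 0.01693.
z = (0.32415 − 0.27986)/0.01693 = 0.04429/0.01693 = 2.616.
p-value = P(Z > 2.616) ≈ 0.0045; since p < α = 0.02, reject H₀.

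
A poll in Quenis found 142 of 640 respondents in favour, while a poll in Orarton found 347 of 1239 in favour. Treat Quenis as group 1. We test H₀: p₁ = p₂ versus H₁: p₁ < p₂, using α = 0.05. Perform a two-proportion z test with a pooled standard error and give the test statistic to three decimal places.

z = -2.724

p̂₁ = 142/640 ≈ 0.22187, p̂₂ = 347/1239 ≈ 0.28006.
Pooled p̂ = (142+347)/(640+1239) = 489/1879 = 0.26024.
SE = √(0.192517 × 0.0023696) = 0.02136.
z = (0.22187 − 0.28006)/0.02136 = -0.05819/0.02136 = -2.724.
p-value = P(Z < -2.724) ≈ 0.0032; since p < α = 0.05, reject H₀.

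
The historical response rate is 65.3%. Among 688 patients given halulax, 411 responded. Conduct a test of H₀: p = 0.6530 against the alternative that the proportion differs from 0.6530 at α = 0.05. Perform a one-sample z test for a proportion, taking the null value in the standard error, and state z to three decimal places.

p̂ = 411/688 = 0.597384.
SE = √(p₀(1−p₀)/n) = √(0.22659/688) = 0.018148.
z = (0.597384 − 0.653)/0.018148 = -0.055616/0.018148 = -3.065.
p-value = 2·P(Z > 3.065) ≈ 0.0022. With α = 0.05, reject H₀.

z = -3.065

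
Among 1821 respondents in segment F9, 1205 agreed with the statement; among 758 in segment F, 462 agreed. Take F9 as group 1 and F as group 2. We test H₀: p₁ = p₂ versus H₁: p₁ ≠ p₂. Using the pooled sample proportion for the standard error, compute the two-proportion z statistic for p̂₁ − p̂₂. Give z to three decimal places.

z = 2.527

p̂₁ = 1205/1821 = 0.661724, p̂₂ = 462/758 = 0.609499.
Pooled p̂ = (1205+462)/(1821+758) = 1667/2579 = 0.646375.
SE = √(p̂(1−p̂)(1/n₁+1/n₂)) = √(0.646375·0.353625·0.00186841) = √(0.000427071) = 0.020666.
z = (0.661724 − 0.609499)/0.020666 = 0.052225/0.020666 = 2.527.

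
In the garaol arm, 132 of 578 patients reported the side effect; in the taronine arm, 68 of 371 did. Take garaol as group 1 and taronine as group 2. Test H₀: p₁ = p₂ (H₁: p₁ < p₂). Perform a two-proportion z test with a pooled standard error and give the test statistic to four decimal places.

z = 1.6617

p̂₁ = 132/578 = 0.2283737, p̂₂ = 68/371 = 0.1832884.
Pooled p̂ = (132+68)/(578+371) = 200/949 = 0.2107482.
SE = √(0.166333 × 0.00442552) = 0.0271314.
z = (0.2283737 − 0.1832884)/0.0271314 = 0.0450853/0.0271314 = 1.6617.
p-value = P(Z < 1.662) ≈ 0.9517.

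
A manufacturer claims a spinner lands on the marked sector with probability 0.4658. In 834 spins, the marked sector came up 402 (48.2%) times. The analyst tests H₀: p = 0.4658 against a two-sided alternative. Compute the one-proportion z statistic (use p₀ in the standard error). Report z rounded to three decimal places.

p̂ = 402/834 ≈ 0.48201.
Standard error under H₀: √(0.4658×0.5342/834) = 0.01727.
z = (0.48201 − 0.4658)/0.01727 = 0.01621/0.01727 = 0.939.
p-value = 2·P(Z > 0.939) ≈ 0.3479.

z = 0.939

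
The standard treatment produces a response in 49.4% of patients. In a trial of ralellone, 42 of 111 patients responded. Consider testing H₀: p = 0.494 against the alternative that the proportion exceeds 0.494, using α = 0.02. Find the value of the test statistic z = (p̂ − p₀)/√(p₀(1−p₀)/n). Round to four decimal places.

z = -2.4365

p̂ = 42/111 ≈ 0.378378.
Under H₀, SE = √(0.494·0.506/111) = √(0.00225193) = 0.047454.
z = (0.378378 − 0.494)/0.047454 = -0.115622/0.047454 = -2.4365.
p-value = P(Z > -2.436) ≈ 0.9926; since p > α = 0.02, fail to reject H₀.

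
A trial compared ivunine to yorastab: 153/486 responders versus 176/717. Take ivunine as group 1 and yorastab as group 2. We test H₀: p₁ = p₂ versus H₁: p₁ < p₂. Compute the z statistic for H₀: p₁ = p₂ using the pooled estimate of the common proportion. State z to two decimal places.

p̂₁ = 153/486 ≈ 0.3148, p̂₂ = 176/717 ≈ 0.2455.
Pooled p̂ = (153+176)/(486+717) = 329/1203 = 0.2735.
SE = √(p̂(1−p̂)(1/n₁+1/n₂)) = √(0.2735·0.7265·0.00345231) = √(0.00068594) = 0.0262.
z = (0.3148 − 0.2455)/0.0262 = 0.0693/0.0262 = 2.65.
p-value = P(Z < 2.648) ≈ 0.9959.

z = 2.65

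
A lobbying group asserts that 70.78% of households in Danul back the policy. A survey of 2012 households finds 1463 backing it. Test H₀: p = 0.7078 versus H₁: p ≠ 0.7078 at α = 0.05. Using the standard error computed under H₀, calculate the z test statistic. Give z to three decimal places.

z = 1.907

p̂ = 1463/2012 = 0.72714.
SE = √(p₀(1−p₀)/n) = √(0.20682/2012) = 0.01014.
z = (0.72714 − 0.7078)/0.01014 = 0.01934/0.01014 = 1.907.
p-value = 2·P(Z > 1.907) ≈ 0.0565, so at α = 0.05 we fail to reject H₀.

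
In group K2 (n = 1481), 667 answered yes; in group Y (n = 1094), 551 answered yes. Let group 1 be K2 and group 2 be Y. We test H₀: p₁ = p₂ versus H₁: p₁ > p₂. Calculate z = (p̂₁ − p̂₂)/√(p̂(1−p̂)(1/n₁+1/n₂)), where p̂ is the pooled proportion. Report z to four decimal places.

z = -2.6771

p̂₁ = 667/1481 = 0.450371, p̂₂ = 551/1094 = 0.503656.
Pooled p̂ = (667+551)/(1481+1094) = 1218/2575 = 0.473010.
SE = √(0.249272 × 0.0015893) = 0.019904.
z = (0.450371 − 0.503656)/0.019904 = -0.053285/0.019904 = -2.6771.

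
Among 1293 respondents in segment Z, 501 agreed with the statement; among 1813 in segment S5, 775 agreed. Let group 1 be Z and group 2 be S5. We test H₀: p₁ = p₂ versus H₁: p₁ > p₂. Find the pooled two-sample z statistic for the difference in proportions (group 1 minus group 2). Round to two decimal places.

z = -2.23

p̂₁ = 501/1293 = 0.3875, p̂₂ = 775/1813 = 0.4275.
Pooled p̂ = (501+775)/(1293+1813) = 1276/3106 = 0.4108.
SE = √(0.242047 × 0.00132497) = 0.0179.
z = (0.3875 − 0.4275)/0.0179 = -0.0400/0.0179 = -2.23.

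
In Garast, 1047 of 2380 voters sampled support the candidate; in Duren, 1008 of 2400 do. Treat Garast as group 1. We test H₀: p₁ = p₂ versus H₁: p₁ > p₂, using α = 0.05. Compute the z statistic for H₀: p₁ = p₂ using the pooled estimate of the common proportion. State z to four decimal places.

z = 1.3907

p̂₁ = 1047/2380 = 0.439916, p̂₂ = 1008/2400 = 0.420000.
Pooled p̂ = (1047+1008)/(2380+2400) = 2055/4780 = 0.429916.
SE = √(0.245088 × 0.000836835) = 0.014321.
z = (0.439916 − 0.420000)/0.014321 = 0.019916/0.014321 = 1.3907.
p-value = P(Z > 1.391) ≈ 0.0822; since p > α = 0.05, fail to reject H₀.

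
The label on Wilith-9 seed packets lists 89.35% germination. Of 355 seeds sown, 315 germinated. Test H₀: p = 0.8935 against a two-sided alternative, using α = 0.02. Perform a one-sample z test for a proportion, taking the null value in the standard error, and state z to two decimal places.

z = -0.38

p̂ = 315/355 = 0.8873.
Under H₀, SE = √(0.8935·0.1065/355) = √(0.00026805) = 0.0164.
z = (0.8873 − 0.8935)/0.0164 = -0.0062/0.0164 = -0.38.
p-value = 2·P(Z > 0.377) ≈ 0.7060. With α = 0.02, fail to reject H₀.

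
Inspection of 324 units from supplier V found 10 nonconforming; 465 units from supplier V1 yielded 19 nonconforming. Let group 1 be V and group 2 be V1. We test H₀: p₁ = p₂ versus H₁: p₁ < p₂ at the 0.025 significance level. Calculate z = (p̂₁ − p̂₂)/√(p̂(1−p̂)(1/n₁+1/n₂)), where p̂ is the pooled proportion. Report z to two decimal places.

p̂₁ = 10/324 ≈ 0.03086, p̂₂ = 19/465 ≈ 0.04086.
Pooled p̂ = (10+19)/(324+465) = 29/789 = 0.03676.
SE = √(0.0354044 × 0.00523696) = 0.01362.
z = (0.03086 − 0.04086)/0.01362 = -0.01000/0.01362 = -0.73.
p-value = P(Z < -0.734) ≈ 0.2314. With α = 0.025, fail to reject H₀.

z = -0.73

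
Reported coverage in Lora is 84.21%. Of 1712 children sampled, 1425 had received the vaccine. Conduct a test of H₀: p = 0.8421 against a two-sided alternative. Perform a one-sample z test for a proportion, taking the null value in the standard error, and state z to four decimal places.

z = -1.1052

p̂ = 1425/1712 ≈ 0.832360.
Standard error under H₀: √(0.8421×0.1579/1712) = 0.008813.
z = (0.832360 − 0.8421)/0.008813 = -0.009740/0.008813 = -1.1052.
p-value = 2·P(Z > 1.105) ≈ 0.2691.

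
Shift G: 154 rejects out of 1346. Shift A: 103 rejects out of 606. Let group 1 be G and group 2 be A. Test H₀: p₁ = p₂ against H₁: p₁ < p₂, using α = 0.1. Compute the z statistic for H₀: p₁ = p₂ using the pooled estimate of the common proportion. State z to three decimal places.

z = -3.359

p̂₁ = 154/1346 = 0.11441, p̂₂ = 103/606 = 0.16997.
Pooled p̂ = (154+103)/(1346+606) = 257/1952 = 0.13166.
SE = √(0.114326 × 0.00239311) = 0.01654.
z = (0.11441 − 0.16997)/0.01654 = -0.05556/0.01654 = -3.359.
p-value = P(Z < -3.359) ≈ 0.0004. With α = 0.1, reject H₀.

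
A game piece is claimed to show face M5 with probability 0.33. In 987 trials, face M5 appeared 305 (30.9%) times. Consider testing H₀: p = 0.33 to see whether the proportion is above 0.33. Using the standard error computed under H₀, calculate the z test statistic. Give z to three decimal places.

z = -1.402

p̂ = 305/987 = 0.309017.
Standard error under H₀: √(0.33×0.67/987) = 0.014967.
z = (0.309017 − 0.33)/0.014967 = -0.020983/0.014967 = -1.402.
p-value = P(Z > -1.402) ≈ 0.9195.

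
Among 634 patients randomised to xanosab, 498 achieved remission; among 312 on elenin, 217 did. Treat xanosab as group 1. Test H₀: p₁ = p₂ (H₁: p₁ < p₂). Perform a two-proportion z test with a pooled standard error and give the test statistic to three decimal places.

z = 3.029

p̂₁ = 498/634 = 0.78549, p̂₂ = 217/312 = 0.69551.
Pooled p̂ = (498+217)/(634+312) = 715/946 = 0.75581.
SE = √(0.184559 × 0.00478242) = 0.02971.
z = (0.78549 − 0.69551)/0.02971 = 0.08998/0.02971 = 3.029.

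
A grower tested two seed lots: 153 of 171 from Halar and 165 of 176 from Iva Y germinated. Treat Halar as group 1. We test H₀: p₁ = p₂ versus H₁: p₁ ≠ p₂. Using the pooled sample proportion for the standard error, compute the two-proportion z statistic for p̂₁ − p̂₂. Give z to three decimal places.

z = -1.439

p̂₁ = 153/171 = 0.89474, p̂₂ = 165/176 = 0.93750.
Pooled p̂ = (153+165)/(171+176) = 318/347 = 0.91643.
SE = √(0.076589 × 0.0115298) = 0.02972.
z = (0.89474 − 0.93750)/0.02972 = -0.04276/0.02972 = -1.439.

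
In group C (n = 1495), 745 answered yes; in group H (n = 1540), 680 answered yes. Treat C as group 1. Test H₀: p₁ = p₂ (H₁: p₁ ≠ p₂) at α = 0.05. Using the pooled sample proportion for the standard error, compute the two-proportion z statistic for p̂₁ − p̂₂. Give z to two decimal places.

p̂₁ = 745/1495 = 0.4983, p̂₂ = 680/1540 = 0.4416.
Pooled p̂ = (745+680)/(1495+1540) = 1425/3035 = 0.4695.
SE = √(0.249071 × 0.00131825) = 0.0181.
z = (0.4983 − 0.4416)/0.0181 = 0.0567/0.0181 = 3.13.
Two-sided p-value ≈ 2·Φ(−3.133) = 0.0017. With α = 0.05, reject H₀.

z = 3.13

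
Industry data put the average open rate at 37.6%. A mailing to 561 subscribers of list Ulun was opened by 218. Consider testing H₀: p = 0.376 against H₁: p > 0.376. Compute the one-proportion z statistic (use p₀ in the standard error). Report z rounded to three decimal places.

z = 0.616

p̂ = 218/561 = 0.38859.
SE = √(p₀(1−p₀)/n) = √(0.23462/561) = 0.02045.
z = (0.38859 − 0.376)/0.02045 = 0.01259/0.02045 = 0.616.
p-value = P(Z > 0.616) ≈ 0.2690.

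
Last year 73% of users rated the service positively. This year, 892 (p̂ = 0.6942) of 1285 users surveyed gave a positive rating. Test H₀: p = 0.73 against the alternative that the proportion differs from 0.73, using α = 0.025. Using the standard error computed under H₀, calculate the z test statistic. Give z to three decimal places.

p̂ = 892/1285 ≈ 0.694163.
SE = √(p₀(1−p₀)/n) = √(0.1971/1285) = 0.012385.
z = (0.694163 − 0.73)/0.012385 = -0.035837/0.012385 = -2.894.
p-value = 2·P(Z > 2.894) ≈ 0.0038, so at α = 0.025 we reject H₀.

z = -2.894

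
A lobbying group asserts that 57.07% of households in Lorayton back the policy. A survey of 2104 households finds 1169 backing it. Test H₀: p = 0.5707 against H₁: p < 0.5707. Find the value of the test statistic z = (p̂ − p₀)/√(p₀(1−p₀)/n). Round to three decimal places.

z = -1.399

p̂ = 1169/2104 ≈ 0.55561.
SE = √(p₀(1−p₀)/n) = √(0.245/2104) = 0.01079.
z = (0.55561 − 0.5707)/0.01079 = -0.01509/0.01079 = -1.399.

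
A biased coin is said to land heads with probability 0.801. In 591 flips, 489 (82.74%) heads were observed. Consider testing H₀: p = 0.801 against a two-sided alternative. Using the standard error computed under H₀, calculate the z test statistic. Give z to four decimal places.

z = 1.6082

p̂ = 489/591 ≈ 0.827411.
SE = √(p₀(1−p₀)/n) = √(0.1594/591) = 0.016423.
z = (0.827411 − 0.801)/0.016423 = 0.026411/0.016423 = 1.6082.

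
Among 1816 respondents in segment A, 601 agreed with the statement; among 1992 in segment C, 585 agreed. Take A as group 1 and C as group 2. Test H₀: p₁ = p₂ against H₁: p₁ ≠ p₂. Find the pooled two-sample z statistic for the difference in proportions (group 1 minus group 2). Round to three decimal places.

z = 2.481

p̂₁ = 601/1816 ≈ 0.330947, p̂₂ = 585/1992 ≈ 0.293675.
Pooled p̂ = (601+585)/(1816+1992) = 1186/3808 = 0.311450.
SE = √(p̂(1−p̂)(1/n₁+1/n₂)) = √(0.311450·0.688550·0.00105267) = √(0.000225744) = 0.015025.
z = (0.330947 − 0.293675)/0.015025 = 0.037272/0.015025 = 2.481.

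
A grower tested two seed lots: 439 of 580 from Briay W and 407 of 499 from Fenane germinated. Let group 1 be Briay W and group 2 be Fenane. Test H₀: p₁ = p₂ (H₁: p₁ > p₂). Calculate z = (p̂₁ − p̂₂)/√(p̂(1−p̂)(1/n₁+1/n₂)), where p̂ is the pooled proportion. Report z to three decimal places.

p̂₁ = 439/580 = 0.75690, p̂₂ = 407/499 = 0.81563.
Pooled p̂ = (439+407)/(580+499) = 846/1079 = 0.78406.
SE = √(p̂(1−p̂)(1/n₁+1/n₂)) = √(0.78406·0.21594·0.00372815) = √(0.000631214) = 0.02512.
z = (0.75690 − 0.81563)/0.02512 = -0.05873/0.02512 = -2.338.

z = -2.338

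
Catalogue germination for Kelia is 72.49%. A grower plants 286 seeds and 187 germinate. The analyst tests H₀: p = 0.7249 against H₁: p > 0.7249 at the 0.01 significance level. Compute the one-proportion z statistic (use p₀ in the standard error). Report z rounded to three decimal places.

p̂ = 187/286 = 0.653846.
SE = √(p₀(1−p₀)/n) = √(0.19942/286) = 0.026406.
z = (0.653846 − 0.7249)/0.026406 = -0.071054/0.026406 = -2.691.
p-value = P(Z > -2.691) ≈ 0.9964. With α = 0.01, fail to reject H₀.

z = -2.691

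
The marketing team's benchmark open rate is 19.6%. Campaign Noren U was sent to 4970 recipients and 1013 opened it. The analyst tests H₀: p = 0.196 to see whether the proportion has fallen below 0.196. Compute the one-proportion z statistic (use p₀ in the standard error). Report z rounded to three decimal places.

p̂ = 1013/4970 = 0.20382.
Standard error under H₀: √(0.196×0.804/4970) = 0.00563.
z = (0.20382 − 0.196)/0.00563 = 0.00782/0.00563 = 1.389.
p-value = P(Z < 1.389) ≈ 0.9176.

z = 1.389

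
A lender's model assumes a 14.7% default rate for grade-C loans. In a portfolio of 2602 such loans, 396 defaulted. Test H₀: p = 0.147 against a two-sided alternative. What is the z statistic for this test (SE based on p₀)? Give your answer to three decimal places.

p̂ = 396/2602 ≈ 0.15219.
Under H₀, SE = √(0.147·0.853/2602) = √(4.81902e-05) = 0.00694.
z = (0.15219 − 0.147)/0.00694 = 0.00519/0.00694 = 0.748.
p-value = 2·P(Z > 0.748) ≈ 0.4546.

z = 0.748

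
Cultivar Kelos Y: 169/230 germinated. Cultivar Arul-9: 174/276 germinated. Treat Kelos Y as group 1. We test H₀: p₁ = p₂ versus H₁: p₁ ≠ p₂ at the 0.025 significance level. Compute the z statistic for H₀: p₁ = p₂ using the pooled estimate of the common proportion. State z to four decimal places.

z = 2.5011

p̂₁ = 169/230 ≈ 0.7347826, p̂₂ = 174/276 ≈ 0.6304348.
Pooled p̂ = (169+174)/(230+276) = 343/506 = 0.6778656.
SE = √(0.218364 × 0.00797101) = 0.0417203.
z = (0.7347826 − 0.6304348)/0.0417203 = 0.1043478/0.0417203 = 2.5011.
p-value = 2·P(Z > 2.501) ≈ 0.0124; since p < α = 0.025, reject H₀.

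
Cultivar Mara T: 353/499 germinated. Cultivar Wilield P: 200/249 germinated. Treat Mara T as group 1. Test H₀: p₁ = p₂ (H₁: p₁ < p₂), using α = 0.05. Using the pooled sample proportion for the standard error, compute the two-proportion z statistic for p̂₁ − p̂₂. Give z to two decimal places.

z = -2.81

p̂₁ = 353/499 ≈ 0.7074, p̂₂ = 200/249 ≈ 0.8032.
Pooled p̂ = (353+200)/(499+249) = 553/748 = 0.7393.
SE = √(0.192733 × 0.00602007) = 0.0341.
z = (0.7074 − 0.8032)/0.0341 = -0.0958/0.0341 = -2.81.
p-value = P(Z < -2.812) ≈ 0.0025. With α = 0.05, reject H₀.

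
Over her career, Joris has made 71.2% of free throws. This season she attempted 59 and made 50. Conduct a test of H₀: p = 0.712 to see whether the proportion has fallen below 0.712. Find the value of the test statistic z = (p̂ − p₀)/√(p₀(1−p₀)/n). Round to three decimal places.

z = 2.298

p̂ = 50/59 = 0.84746.
Under H₀, SE = √(0.712·0.288/59) = √(0.00347553) = 0.05895.
z = (0.84746 − 0.712)/0.05895 = 0.13546/0.05895 = 2.298.
p-value = P(Z < 2.298) ≈ 0.9892.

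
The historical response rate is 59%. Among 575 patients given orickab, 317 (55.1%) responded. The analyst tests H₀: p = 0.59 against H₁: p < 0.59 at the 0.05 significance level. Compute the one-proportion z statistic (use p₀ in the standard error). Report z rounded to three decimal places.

z = -1.887

p̂ = 317/575 ≈ 0.55130.
Under H₀, SE = √(0.59·0.41/575) = √(0.000420696) = 0.02051.
z = (0.55130 − 0.59)/0.02051 = -0.03870/0.02051 = -1.887.
p-value = P(Z < -1.887) ≈ 0.0296. With α = 0.05, reject H₀.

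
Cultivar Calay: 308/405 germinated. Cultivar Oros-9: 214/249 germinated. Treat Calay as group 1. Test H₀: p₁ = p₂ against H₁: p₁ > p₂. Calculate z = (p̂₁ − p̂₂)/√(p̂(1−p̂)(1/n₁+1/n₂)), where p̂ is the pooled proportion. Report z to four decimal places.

p̂₁ = 308/405 = 0.760494, p̂₂ = 214/249 = 0.859438.
Pooled p̂ = (308+214)/(405+249) = 522/654 = 0.798165.
SE = √(p̂(1−p̂)(1/n₁+1/n₂)) = √(0.798165·0.201835·0.0064852) = √(0.00104475) = 0.032323.
z = (0.760494 − 0.859438)/0.032323 = -0.098944/0.032323 = -3.0611.

z = -3.0611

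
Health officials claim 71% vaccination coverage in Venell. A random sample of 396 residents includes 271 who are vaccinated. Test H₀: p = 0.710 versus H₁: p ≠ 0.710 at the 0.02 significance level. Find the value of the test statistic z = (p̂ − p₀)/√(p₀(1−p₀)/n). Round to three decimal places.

z = -1.125

p̂ = 271/396 = 0.68434.
Standard error under H₀: √(0.71×0.29/396) = 0.02280.
z = (0.68434 − 0.71)/0.02280 = -0.02566/0.02280 = -1.125.
Two-sided p-value ≈ 2·Φ(−1.125) = 0.2605. With α = 0.02, fail to reject H₀.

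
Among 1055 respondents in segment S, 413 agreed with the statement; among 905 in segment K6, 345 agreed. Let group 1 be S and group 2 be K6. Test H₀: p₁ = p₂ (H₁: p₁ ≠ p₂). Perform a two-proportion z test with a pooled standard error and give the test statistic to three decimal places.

p̂₁ = 413/1055 = 0.391469, p̂₂ = 345/905 = 0.381215.
Pooled p̂ = (413+345)/(1055+905) = 758/1960 = 0.386735.
SE = √(p̂(1−p̂)(1/n₁+1/n₂)) = √(0.386735·0.613265·0.00205284) = √(0.000486874) = 0.022065.
z = (0.391469 − 0.381215)/0.022065 = 0.010254/0.022065 = 0.465.
p-value = 2·P(Z > 0.465) ≈ 0.6421.

z = 0.465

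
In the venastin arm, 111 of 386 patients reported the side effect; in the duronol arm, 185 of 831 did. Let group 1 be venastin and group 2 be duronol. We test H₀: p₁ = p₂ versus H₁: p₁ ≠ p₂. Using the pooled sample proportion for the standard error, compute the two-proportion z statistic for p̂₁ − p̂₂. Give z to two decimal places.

p̂₁ = 111/386 = 0.2876, p̂₂ = 185/831 = 0.2226.
Pooled p̂ = (111+185)/(386+831) = 296/1217 = 0.2432.
SE = √(0.184065 × 0.00379404) = 0.0264.
z = (0.2876 − 0.2226)/0.0264 = 0.0650/0.0264 = 2.46.

z = 2.46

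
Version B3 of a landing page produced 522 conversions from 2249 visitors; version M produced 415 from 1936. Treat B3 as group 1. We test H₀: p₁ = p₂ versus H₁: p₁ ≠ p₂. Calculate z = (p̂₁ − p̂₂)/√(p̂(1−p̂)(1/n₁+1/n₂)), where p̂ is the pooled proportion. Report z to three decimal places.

p̂₁ = 522/2249 ≈ 0.23210, p̂₂ = 415/1936 ≈ 0.21436.
Pooled p̂ = (522+415)/(2249+1936) = 937/4185 = 0.22389.
SE = √(p̂(1−p̂)(1/n₁+1/n₂)) = √(0.22389·0.77611·0.000961171) = √(0.000167019) = 0.01292.
z = (0.23210 − 0.21436)/0.01292 = 0.01774/0.01292 = 1.373.
Two-sided p-value ≈ 2·Φ(−1.373) = 0.1698.

z = 1.373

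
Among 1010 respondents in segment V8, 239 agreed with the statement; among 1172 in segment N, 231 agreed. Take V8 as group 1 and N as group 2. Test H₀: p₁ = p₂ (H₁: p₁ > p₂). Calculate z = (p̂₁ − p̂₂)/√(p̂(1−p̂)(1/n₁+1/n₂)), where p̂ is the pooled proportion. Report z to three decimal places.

p̂₁ = 239/1010 ≈ 0.23663, p̂₂ = 231/1172 ≈ 0.19710.
Pooled p̂ = (239+231)/(1010+1172) = 470/2182 = 0.21540.
SE = √(0.169002 × 0.00184334) = 0.01765.
z = (0.23663 − 0.19710)/0.01765 = 0.03953/0.01765 = 2.240.

z = 2.240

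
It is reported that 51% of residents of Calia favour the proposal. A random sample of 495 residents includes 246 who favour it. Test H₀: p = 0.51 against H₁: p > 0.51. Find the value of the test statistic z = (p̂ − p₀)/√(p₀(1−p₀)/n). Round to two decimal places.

z = -0.58

p̂ = 246/495 = 0.4970.
Standard error under H₀: √(0.51×0.49/495) = 0.0225.
z = (0.4970 − 0.51)/0.0225 = -0.0130/0.0225 = -0.58.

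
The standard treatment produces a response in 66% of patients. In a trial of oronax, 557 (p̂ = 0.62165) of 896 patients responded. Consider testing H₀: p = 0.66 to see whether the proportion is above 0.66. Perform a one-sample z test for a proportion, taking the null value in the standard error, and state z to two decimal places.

p̂ = 557/896 = 0.6217.
Under H₀, SE = √(0.66·0.34/896) = √(0.000250446) = 0.0158.
z = (0.6217 − 0.66)/0.0158 = -0.0383/0.0158 = -2.42.
p-value = P(Z > -2.423) ≈ 0.9923.

z = -2.42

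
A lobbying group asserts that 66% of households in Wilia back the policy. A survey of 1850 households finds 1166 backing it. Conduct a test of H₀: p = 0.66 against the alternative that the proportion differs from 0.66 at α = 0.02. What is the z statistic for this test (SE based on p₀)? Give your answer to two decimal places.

z = -2.70

p̂ = 1166/1850 ≈ 0.6303.
Standard error under H₀: √(0.66×0.34/1850) = 0.0110.
z = (0.6303 − 0.66)/0.0110 = -0.0297/0.0110 = -2.70.
Two-sided p-value ≈ 2·Φ(−2.699) = 0.0069; since p < α = 0.02, reject H₀.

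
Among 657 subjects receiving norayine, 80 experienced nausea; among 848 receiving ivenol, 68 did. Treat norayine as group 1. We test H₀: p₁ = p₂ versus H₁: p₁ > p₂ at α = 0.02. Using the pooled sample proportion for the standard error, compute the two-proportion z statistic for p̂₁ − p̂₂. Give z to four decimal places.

z = 2.6865

p̂₁ = 80/657 = 0.121766, p̂₂ = 68/848 = 0.080189.
Pooled p̂ = (80+68)/(657+848) = 148/1505 = 0.098339.
SE = √(0.0886683 × 0.00270132) = 0.015476.
z = (0.121766 − 0.080189)/0.015476 = 0.041577/0.015476 = 2.6865.
p-value = P(Z > 2.686) ≈ 0.0036; since p < α = 0.02, reject H₀.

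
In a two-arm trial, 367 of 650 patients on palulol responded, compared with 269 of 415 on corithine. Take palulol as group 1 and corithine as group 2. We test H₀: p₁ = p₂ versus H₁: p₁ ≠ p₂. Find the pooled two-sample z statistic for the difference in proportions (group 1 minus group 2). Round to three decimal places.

z = -2.712

p̂₁ = 367/650 ≈ 0.56462, p̂₂ = 269/415 ≈ 0.64819.
Pooled p̂ = (367+269)/(650+415) = 636/1065 = 0.59718.
SE = √(0.240555 × 0.0039481) = 0.03082.
z = (0.56462 − 0.64819)/0.03082 = -0.08357/0.03082 = -2.712.
Two-sided p-value ≈ 2·Φ(−2.712) = 0.0067.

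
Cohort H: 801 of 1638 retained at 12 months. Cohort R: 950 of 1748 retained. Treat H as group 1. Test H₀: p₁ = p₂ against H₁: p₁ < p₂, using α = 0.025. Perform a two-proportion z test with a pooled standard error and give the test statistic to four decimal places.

z = -3.1696

p̂₁ = 801/1638 ≈ 0.489011, p̂₂ = 950/1748 ≈ 0.543478.
Pooled p̂ = (801+950)/(1638+1748) = 1751/3386 = 0.517129.
SE = √(p̂(1−p̂)(1/n₁+1/n₂)) = √(0.517129·0.482871·0.00118258) = √(0.000295299) = 0.017184.
z = (0.489011 − 0.543478)/0.017184 = -0.054467/0.017184 = -3.1696.
p-value = P(Z < -3.170) ≈ 0.0008, so at α = 0.025 we reject H₀.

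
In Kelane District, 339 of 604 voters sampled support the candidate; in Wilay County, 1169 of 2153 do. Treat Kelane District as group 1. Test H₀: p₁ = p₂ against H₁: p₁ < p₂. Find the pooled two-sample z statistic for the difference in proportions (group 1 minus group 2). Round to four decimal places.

z = 0.7982

p̂₁ = 339/604 ≈ 0.561258, p̂₂ = 1169/2153 ≈ 0.542963.
Pooled p̂ = (339+1169)/(604+2153) = 1508/2757 = 0.546971.
SE = √(p̂(1−p̂)(1/n₁+1/n₂)) = √(0.546971·0.453029·0.0021201) = √(0.000525347) = 0.022920.
z = (0.561258 − 0.542963)/0.022920 = 0.018295/0.022920 = 0.7982.
p-value = P(Z < 0.798) ≈ 0.7876.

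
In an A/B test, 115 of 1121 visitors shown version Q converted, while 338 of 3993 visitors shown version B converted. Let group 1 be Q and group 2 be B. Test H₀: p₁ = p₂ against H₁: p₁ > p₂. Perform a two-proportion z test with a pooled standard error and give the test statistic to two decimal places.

p̂₁ = 115/1121 = 0.10259, p̂₂ = 338/3993 = 0.08465.
Pooled p̂ = (115+338)/(1121+3993) = 453/5114 = 0.08858.
SE = √(p̂(1−p̂)(1/n₁+1/n₂)) = √(0.08858·0.91142·0.0011425) = √(9.22384e-05) = 0.00960.
z = (0.10259 − 0.08465)/0.00960 = 0.01794/0.00960 = 1.87.

z = 1.87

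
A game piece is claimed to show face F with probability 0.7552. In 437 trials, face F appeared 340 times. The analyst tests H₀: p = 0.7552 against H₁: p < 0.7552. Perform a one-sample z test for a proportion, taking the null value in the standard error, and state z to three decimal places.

z = 1.110

p̂ = 340/437 ≈ 0.77803.
Standard error under H₀: √(0.7552×0.2448/437) = 0.02057.
z = (0.77803 − 0.7552)/0.02057 = 0.02283/0.02057 = 1.110.
p-value = P(Z < 1.110) ≈ 0.8665.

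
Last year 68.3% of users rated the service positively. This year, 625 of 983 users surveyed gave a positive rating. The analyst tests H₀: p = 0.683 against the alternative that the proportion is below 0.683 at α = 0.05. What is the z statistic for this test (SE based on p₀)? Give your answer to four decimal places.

p̂ = 625/983 = 0.635809.
Under H₀, SE = √(0.683·0.317/983) = √(0.000220255) = 0.014841.
z = (0.635809 − 0.683)/0.014841 = -0.047191/0.014841 = -3.1798.
p-value = P(Z < -3.180) ≈ 0.0007. With α = 0.05, reject H₀.

z = -3.1798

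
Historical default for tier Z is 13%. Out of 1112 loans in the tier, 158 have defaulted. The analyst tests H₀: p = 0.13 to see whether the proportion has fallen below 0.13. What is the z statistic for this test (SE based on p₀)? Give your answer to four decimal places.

z = 1.1984

p̂ = 158/1112 = 0.142086.
Standard error under H₀: √(0.13×0.87/1112) = 0.010085.
z = (0.142086 − 0.13)/0.010085 = 0.012086/0.010085 = 1.1984.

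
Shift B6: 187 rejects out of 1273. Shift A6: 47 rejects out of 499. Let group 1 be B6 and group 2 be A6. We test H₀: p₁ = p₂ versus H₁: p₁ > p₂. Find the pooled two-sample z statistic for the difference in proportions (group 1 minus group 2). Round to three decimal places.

p̂₁ = 187/1273 = 0.14690, p̂₂ = 47/499 = 0.09419.
Pooled p̂ = (187+47)/(1273+499) = 234/1772 = 0.13205.
SE = √(0.114616 × 0.00278955) = 0.01788.
z = (0.14690 − 0.09419)/0.01788 = 0.05271/0.01788 = 2.948.
p-value = P(Z > 2.948) ≈ 0.0016.

z = 2.948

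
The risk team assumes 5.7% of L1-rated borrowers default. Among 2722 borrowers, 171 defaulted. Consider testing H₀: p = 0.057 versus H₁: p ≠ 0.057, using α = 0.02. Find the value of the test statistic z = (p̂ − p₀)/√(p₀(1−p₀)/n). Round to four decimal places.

p̂ = 171/2722 = 0.06282145.
Under H₀, SE = √(0.057·0.943/2722) = √(1.97469e-05) = 0.00444375.
z = (0.06282145 − 0.057)/0.00444375 = 0.00582145/0.00444375 = 1.3100.
Two-sided p-value ≈ 2·Φ(−1.310) = 0.1902; since p > α = 0.02, fail to reject H₀.

z = 1.3100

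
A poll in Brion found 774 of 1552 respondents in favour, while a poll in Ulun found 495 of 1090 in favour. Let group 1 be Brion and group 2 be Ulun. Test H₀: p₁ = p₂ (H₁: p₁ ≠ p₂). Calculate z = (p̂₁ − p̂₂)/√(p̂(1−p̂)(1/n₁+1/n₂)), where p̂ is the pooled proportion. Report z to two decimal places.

p̂₁ = 774/1552 = 0.4987, p̂₂ = 495/1090 = 0.4541.
Pooled p̂ = (774+495)/(1552+1090) = 1269/2642 = 0.4803.
SE = √(p̂(1−p̂)(1/n₁+1/n₂)) = √(0.4803·0.5197·0.00156176) = √(0.000389835) = 0.0197.
z = (0.4987 − 0.4541)/0.0197 = 0.0446/0.0197 = 2.26.

z = 2.26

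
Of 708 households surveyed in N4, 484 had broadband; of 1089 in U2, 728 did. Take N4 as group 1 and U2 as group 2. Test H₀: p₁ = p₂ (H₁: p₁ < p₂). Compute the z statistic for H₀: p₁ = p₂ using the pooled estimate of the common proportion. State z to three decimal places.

p̂₁ = 484/708 = 0.68362, p̂₂ = 728/1089 = 0.66850.
Pooled p̂ = (484+728)/(708+1089) = 1212/1797 = 0.67446.
SE = √(0.219565 × 0.0023307) = 0.02262.
z = (0.68362 − 0.66850)/0.02262 = 0.01512/0.02262 = 0.668.
p-value = P(Z < 0.668) ≈ 0.7480.

z = 0.668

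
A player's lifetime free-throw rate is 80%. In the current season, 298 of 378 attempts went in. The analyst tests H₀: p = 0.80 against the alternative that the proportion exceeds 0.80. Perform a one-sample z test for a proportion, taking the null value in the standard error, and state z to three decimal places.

p̂ = 298/378 ≈ 0.78836.
SE = √(p₀(1−p₀)/n) = √(0.16/378) = 0.02057.
z = (0.78836 − 0.8)/0.02057 = -0.01164/0.02057 = -0.566.
p-value = P(Z > -0.566) ≈ 0.7142.

z = -0.566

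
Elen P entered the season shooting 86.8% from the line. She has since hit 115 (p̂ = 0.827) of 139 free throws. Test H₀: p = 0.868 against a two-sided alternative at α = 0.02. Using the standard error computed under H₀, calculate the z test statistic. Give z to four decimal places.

p̂ = 115/139 ≈ 0.827338.
Standard error under H₀: √(0.868×0.132/139) = 0.028710.
z = (0.827338 − 0.868)/0.028710 = -0.040662/0.028710 = -1.4163.
p-value = 2·P(Z > 1.416) ≈ 0.1567; since p > α = 0.02, fail to reject H₀.

z = -1.4163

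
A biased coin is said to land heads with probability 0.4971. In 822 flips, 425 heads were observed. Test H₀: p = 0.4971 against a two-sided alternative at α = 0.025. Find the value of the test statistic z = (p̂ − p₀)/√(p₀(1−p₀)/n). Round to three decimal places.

z = 1.143

p̂ = 425/822 = 0.51703.
Under H₀, SE = √(0.4971·0.5029/822) = √(0.000304126) = 0.01744.
z = (0.51703 − 0.4971)/0.01744 = 0.01993/0.01744 = 1.143.
Two-sided p-value ≈ 2·Φ(−1.143) = 0.2531; since p > α = 0.025, fail to reject H₀.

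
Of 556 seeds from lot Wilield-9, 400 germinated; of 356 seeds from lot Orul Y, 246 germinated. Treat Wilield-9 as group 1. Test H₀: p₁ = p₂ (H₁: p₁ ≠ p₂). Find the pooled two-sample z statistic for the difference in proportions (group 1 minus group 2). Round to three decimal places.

p̂₁ = 400/556 = 0.71942, p̂₂ = 246/356 = 0.69101.
Pooled p̂ = (400+246)/(556+356) = 646/912 = 0.70833.
SE = √(0.206597 × 0.00460755) = 0.03085.
z = (0.71942 − 0.69101)/0.03085 = 0.02841/0.03085 = 0.921.
Two-sided p-value ≈ 2·Φ(−0.921) = 0.3571.

z = 0.921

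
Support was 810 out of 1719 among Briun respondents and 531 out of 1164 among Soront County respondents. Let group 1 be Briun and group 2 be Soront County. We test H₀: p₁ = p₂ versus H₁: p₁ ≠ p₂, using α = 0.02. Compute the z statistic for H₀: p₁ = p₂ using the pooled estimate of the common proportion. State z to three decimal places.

z = 0.793

p̂₁ = 810/1719 ≈ 0.47120, p̂₂ = 531/1164 ≈ 0.45619.
Pooled p̂ = (810+531)/(1719+1164) = 1341/2883 = 0.46514.
SE = √(0.248785 × 0.00144084) = 0.01893.
z = (0.47120 − 0.45619)/0.01893 = 0.01501/0.01893 = 0.793.
p-value = 2·P(Z > 0.793) ≈ 0.4276, so at α = 0.02 we fail to reject H₀.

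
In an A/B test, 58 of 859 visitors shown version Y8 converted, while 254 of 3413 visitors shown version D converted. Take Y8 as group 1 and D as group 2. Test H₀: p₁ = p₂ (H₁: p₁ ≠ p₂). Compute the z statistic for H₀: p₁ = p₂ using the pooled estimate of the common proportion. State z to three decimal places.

p̂₁ = 58/859 ≈ 0.06752, p̂₂ = 254/3413 ≈ 0.07442.
Pooled p̂ = (58+254)/(859+3413) = 312/4272 = 0.07303.
SE = √(p̂(1−p̂)(1/n₁+1/n₂)) = √(0.07303·0.92697·0.00145714) = √(9.86482e-05) = 0.00993.
z = (0.06752 − 0.07442)/0.00993 = -0.00690/0.00993 = -0.695.
p-value = 2·P(Z > 0.695) ≈ 0.4872.

z = -0.695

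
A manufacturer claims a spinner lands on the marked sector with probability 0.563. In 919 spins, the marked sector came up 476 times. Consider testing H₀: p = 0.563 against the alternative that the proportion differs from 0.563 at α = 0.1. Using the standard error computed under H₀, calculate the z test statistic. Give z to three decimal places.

p̂ = 476/919 = 0.517954.
Standard error under H₀: √(0.563×0.437/919) = 0.016362.
z = (0.517954 − 0.563)/0.016362 = -0.045046/0.016362 = -2.753.
Two-sided p-value ≈ 2·Φ(−2.753) = 0.0059, so at α = 0.1 we reject H₀.

z = -2.753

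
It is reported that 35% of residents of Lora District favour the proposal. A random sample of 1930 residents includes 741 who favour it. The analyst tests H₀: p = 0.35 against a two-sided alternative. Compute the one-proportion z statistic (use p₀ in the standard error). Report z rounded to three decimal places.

p̂ = 741/1930 = 0.383938.
Standard error under H₀: √(0.35×0.65/1930) = 0.010857.
z = (0.383938 − 0.35)/0.010857 = 0.033938/0.010857 = 3.126.

z = 3.126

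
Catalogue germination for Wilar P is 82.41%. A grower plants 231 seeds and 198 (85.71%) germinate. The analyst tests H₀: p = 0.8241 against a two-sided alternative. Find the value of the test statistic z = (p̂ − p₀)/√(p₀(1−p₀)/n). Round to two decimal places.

p̂ = 198/231 = 0.85714.
Standard error under H₀: √(0.8241×0.1759/231) = 0.02505.
z = (0.85714 − 0.8241)/0.02505 = 0.03304/0.02505 = 1.32.

z = 1.32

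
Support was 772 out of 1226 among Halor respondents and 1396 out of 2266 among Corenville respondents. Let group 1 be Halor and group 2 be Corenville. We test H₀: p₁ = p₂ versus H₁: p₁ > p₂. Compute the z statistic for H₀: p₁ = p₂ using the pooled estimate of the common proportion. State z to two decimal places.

z = 0.79

p̂₁ = 772/1226 ≈ 0.6297, p̂₂ = 1396/2266 ≈ 0.6161.
Pooled p̂ = (772+1396)/(1226+2266) = 2168/3492 = 0.6208.
SE = √(p̂(1−p̂)(1/n₁+1/n₂)) = √(0.6208·0.3792·0.00125697) = √(0.000295885) = 0.0172.
z = (0.6297 − 0.6161)/0.0172 = 0.0136/0.0172 = 0.79.
p-value = P(Z > 0.792) ≈ 0.2141.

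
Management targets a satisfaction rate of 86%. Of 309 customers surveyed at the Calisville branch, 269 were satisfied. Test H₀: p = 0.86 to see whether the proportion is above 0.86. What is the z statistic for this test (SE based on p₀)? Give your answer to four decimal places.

p̂ = 269/309 = 0.870550.
Standard error under H₀: √(0.86×0.14/309) = 0.019739.
z = (0.870550 − 0.86)/0.019739 = 0.010550/0.019739 = 0.5345.

z = 0.5345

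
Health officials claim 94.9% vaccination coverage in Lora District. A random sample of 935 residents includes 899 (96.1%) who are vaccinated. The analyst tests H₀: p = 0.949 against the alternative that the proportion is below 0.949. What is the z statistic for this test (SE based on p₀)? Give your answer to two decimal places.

p̂ = 899/935 ≈ 0.9615.
Under H₀, SE = √(0.949·0.051/935) = √(5.17636e-05) = 0.0072.
z = (0.9615 − 0.949)/0.0072 = 0.0125/0.0072 = 1.74.
p-value = P(Z < 1.737) ≈ 0.9588.

z = 1.74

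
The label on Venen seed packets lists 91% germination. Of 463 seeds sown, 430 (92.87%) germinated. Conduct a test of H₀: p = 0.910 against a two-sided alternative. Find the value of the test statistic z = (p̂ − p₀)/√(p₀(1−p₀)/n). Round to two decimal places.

p̂ = 430/463 = 0.9287.
Under H₀, SE = √(0.91·0.09/463) = √(0.00017689) = 0.0133.
z = (0.9287 − 0.91)/0.0133 = 0.0187/0.0133 = 1.41.

z = 1.41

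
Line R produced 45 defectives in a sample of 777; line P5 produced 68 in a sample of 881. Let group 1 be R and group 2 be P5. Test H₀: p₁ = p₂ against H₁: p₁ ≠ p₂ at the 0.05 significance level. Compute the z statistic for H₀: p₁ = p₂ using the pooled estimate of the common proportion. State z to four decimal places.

p̂₁ = 45/777 = 0.057915, p̂₂ = 68/881 = 0.077185.
Pooled p̂ = (45+68)/(777+881) = 113/1658 = 0.068154.
SE = √(0.0635094 × 0.00242208) = 0.012403.
z = (0.057915 − 0.077185)/0.012403 = -0.019270/0.012403 = -1.5537.
p-value = 2·P(Z > 1.554) ≈ 0.1203; since p > α = 0.05, fail to reject H₀.

z = -1.5537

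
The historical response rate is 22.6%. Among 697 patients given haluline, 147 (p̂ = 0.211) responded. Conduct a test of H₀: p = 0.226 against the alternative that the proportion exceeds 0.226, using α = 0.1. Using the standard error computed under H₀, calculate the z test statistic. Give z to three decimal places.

p̂ = 147/697 ≈ 0.21090.
Standard error under H₀: √(0.226×0.774/697) = 0.01584.
z = (0.21090 − 0.226)/0.01584 = -0.01510/0.01584 = -0.953.
p-value = P(Z > -0.953) ≈ 0.8297; since p > α = 0.1, fail to reject H₀.

z = -0.953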